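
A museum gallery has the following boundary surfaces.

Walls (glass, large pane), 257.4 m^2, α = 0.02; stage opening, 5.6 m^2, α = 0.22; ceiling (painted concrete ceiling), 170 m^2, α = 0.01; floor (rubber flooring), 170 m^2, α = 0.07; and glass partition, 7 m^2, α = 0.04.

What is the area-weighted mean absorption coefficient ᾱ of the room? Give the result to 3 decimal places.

Total surface area S = 610.0 m^2.
A = 257.4·0.02 + 5.6·0.22 + 170·0.01 + 170·0.07 + 7·0.04 = 20.260 sabins.
ᾱ = 20.260 / 610.0 = 0.033.

0.033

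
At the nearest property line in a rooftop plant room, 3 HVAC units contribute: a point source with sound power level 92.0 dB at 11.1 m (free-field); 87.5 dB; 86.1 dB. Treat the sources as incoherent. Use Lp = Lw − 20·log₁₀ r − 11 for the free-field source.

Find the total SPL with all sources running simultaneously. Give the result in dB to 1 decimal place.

89.9 dB

Source at 11.1 m: Lp = 92.0 − 20·log₁₀(11.1) − 11 = 60.1 dB.
Converting to relative power and adding: 10^(60.1/10) + 10^(87.5/10) + 10^(86.1/10) = 9.707e+08.
Combined level = 10 log₁₀(9.707e+08) = 89.9 dB.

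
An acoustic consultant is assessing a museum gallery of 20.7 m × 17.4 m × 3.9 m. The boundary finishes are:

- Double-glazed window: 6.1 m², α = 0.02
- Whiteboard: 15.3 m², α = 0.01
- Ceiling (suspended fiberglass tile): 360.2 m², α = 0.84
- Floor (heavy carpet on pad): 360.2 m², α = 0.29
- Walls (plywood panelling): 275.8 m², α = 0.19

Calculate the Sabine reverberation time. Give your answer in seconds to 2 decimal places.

0.49 s

Total absorption A = 6.1×0.02 + 15.3×0.01 + 360.2×0.84 + 360.2×0.29 + 275.8×0.19
  = 0.122 + 0.153 + 302.568 + 104.458 + 52.402 = 459.703 m² sabins.
Room volume: 1404.702 m³.
RT60 = 0.161 · V / A = 0.161 × 1404.702 / 459.703 = 0.49 s.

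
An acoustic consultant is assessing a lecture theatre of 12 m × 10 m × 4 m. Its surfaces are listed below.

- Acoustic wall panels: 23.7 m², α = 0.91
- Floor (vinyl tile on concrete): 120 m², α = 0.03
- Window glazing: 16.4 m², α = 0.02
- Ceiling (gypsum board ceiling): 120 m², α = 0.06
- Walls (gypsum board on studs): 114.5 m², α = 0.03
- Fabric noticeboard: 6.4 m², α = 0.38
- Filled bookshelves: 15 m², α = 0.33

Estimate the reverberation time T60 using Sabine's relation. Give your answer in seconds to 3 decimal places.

Summing Sᵢαᵢ: 21.567 + 3.600 + 0.328 + 7.200 + 3.435 + 2.432 + 4.950 → A = 43.512 sabins.
V = 12·10·4 = 480 m³.
Sabine: RT60 = 0.161 × 480 / 43.512 = 1.776 s.

1.776 s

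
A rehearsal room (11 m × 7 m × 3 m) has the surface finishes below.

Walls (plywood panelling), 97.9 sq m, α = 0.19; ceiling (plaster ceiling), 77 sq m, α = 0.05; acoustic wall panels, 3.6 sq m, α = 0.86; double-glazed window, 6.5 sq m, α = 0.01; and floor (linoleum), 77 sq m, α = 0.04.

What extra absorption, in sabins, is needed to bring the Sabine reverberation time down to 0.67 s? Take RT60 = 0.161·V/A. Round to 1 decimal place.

26.8 sabins

A₁ = Σ Sᵢαᵢ = 97.9×0.19 + 77×0.05 + 3.6×0.86 + 6.5×0.01 + 77×0.04 = 28.692 sabins.
Target A₂ = 0.161·231/0.67 = 55.509 sabins (V = 231 m³).
Additional absorption ΔA = 55.509 − 28.692 = 26.8 sabins.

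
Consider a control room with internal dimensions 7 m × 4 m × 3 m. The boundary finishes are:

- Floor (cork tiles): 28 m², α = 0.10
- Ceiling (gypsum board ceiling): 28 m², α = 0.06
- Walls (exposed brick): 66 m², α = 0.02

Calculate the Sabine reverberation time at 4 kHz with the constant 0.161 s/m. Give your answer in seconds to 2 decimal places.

2.33 s

Summing Sᵢαᵢ: 2.800 + 1.680 + 1.320 → A = 5.800 sabins.
V = 7·4·3 = 84 m³.
T = 0.161 V/A = 0.161·84/5.800 = 2.33 s.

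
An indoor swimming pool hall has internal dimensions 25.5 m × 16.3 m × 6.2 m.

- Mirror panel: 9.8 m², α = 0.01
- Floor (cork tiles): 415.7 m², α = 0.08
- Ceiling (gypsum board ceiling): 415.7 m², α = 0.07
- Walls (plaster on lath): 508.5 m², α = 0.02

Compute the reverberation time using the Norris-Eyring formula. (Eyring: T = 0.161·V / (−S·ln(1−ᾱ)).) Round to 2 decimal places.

5.56 s

Total surface area S = 9.8 + 415.7 + 415.7 + 508.5 = 1349.7 m².
Absorption A = 9.8·0.01 + 415.7·0.08 + 415.7·0.07 + 508.5·0.02 = 72.623 sabins.
ᾱ = 72.623 / 1349.7 = 0.0538.
−S·ln(1−ᾱ) = −1349.7 × ln(1 − 0.0538) = 74.640.
V = 25.5 × 16.3 × 6.2 = 2577.03 m³.
RT60 = 0.161 × 2577.03 / 74.640 = 5.56 s.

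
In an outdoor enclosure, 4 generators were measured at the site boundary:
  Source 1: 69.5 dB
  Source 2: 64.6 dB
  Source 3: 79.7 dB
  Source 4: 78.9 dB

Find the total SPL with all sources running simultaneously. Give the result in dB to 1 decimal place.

82.6 dB

Converting to relative power and adding: 10^(69.5/10) + 10^(64.6/10) + 10^(79.7/10) + 10^(78.9/10) = 1.827e+08.
Back to dB: 10·log₁₀ Σ = 82.6 dB.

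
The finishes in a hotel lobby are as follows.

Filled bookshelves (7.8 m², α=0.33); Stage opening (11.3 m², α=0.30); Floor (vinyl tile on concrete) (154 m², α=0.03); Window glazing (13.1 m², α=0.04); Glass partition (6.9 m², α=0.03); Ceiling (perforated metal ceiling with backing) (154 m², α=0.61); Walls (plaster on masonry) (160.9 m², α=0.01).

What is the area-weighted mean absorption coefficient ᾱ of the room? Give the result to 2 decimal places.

Total surface area S = 508.0 m².
Σ(Sᵢαᵢ) = 7.8·0.33 + 11.3·0.30 + 154·0.03 + 13.1·0.04 + 6.9·0.03 + 154·0.61 + 160.9·0.01 = 106.864.
ᾱ = A/S = 0.21.

0.21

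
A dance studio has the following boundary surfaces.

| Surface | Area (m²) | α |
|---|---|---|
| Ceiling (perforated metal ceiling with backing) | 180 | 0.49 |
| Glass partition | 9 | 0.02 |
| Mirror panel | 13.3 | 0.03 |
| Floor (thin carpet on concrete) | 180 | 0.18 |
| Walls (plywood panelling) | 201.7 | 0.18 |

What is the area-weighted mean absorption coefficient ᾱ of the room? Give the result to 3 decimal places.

0.270

S = Σ Sᵢ = 180 + 9 + 13.3 + 180 + 201.7 = 584.0 m².
Σ(Sᵢαᵢ) = 180·0.49 + 9·0.02 + 13.3·0.03 + 180·0.18 + 201.7·0.18 = 157.485.
ᾱ = A/S = 0.270.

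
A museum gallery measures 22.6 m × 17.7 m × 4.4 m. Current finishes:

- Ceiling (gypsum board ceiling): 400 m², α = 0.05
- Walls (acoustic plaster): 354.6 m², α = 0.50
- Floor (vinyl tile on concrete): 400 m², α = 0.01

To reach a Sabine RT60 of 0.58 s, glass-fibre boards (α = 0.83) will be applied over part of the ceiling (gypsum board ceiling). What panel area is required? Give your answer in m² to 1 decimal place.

A₁ = Σ Sᵢαᵢ = 400·0.05 + 354.6·0.50 + 400·0.01 = 201.300 sabins.
Required A₂ = 0.161·1760.088/0.58 = 488.576 sabins.
Absorption to add: 488.576 − 201.300 = 287.276 sabins.
Each m² of panel replacing the ceiling (gypsum board ceiling) adds (0.83 − 0.05) = 0.78 sabins.
Area = ΔA/Δα = 287.276/0.78 = 368.3 m².

368.3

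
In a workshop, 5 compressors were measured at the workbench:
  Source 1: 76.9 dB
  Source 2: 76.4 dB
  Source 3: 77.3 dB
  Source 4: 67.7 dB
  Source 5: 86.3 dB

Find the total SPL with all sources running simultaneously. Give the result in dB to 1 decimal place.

Σ 10^(Lᵢ/10) = 5.788e+08.
Combined level = 10 log₁₀(5.788e+08) = 87.6 dB.

87.6 dB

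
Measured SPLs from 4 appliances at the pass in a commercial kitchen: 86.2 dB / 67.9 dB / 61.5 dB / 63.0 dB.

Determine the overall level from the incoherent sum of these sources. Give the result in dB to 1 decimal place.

Converting to relative power and adding: 10^(86.2/10) + 10^(67.9/10) + 10^(61.5/10) + 10^(63.0/10) = 4.264e+08.
Back to dB: 10·log₁₀ Σ = 86.3 dB.

86.3 dB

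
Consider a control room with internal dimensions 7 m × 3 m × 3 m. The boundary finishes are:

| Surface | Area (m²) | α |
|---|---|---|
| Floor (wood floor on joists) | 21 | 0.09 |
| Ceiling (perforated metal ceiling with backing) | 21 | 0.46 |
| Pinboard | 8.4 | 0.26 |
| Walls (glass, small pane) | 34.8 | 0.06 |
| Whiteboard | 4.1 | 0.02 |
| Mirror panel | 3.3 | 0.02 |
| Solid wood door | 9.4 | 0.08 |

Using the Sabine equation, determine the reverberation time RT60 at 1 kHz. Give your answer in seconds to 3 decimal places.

Total absorption A = 21×0.09 + 21×0.46 + 8.4×0.26 + 34.8×0.06 + 4.1×0.02 + 3.3×0.02 + 9.4×0.08
  = 1.890 + 9.660 + 2.184 + 2.088 + 0.082 + 0.066 + 0.752 = 16.722 m² sabins.
V = 7·3·3 = 63 m³.
T = 0.161 V/A = 0.161·63/16.722 = 0.607 s.

0.607 sec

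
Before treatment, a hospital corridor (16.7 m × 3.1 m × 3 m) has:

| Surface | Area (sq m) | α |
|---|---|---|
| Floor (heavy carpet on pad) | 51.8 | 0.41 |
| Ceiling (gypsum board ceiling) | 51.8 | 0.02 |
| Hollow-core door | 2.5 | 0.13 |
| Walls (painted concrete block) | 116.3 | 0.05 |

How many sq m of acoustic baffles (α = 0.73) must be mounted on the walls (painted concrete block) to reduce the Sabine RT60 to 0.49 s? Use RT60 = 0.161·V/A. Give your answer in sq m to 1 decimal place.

A₁ = Σ Sᵢαᵢ = 51.8·0.41 + 51.8·0.02 + 2.5·0.13 + 116.3·0.05 = 28.414 sabins.
V = 155.31 m³. Target absorption A₂ = 0.161 × 155.31 / 0.49 = 51.030 sabins.
Absorption to add: 51.030 − 28.414 = 22.616 sabins.
Each sq m of panel replacing the walls (painted concrete block) adds (0.73 − 0.05) = 0.68 sabins.
Area = ΔA/Δα = 22.616/0.68 = 33.3 sq m.

33.3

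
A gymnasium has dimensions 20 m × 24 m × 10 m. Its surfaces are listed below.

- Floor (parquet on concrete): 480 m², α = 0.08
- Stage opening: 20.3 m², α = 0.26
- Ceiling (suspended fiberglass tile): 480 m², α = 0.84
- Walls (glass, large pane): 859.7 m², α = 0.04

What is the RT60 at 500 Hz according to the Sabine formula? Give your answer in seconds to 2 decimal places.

1.61 s

Equivalent absorption area: A = 480×0.08 + 20.3×0.26 + 480×0.84 + 859.7×0.04 = 481.266 m².
Room volume: 4800 m³.
T = 0.161 V/A = 0.161·4800/481.266 = 1.61 s.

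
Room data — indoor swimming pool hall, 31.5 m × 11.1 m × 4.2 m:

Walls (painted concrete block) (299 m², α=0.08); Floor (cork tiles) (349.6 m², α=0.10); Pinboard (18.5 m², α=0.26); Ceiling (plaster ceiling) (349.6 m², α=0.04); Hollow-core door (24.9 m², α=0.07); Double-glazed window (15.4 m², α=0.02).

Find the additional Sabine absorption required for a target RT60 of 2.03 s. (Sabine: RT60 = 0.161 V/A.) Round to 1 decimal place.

Summing Sᵢαᵢ: 23.920 + 34.960 + 4.810 + 13.984 + 1.743 + 0.308 → A₁ = 79.725 sabins.
Target A₂ = 0.161·1468.53/2.03 = 116.470 sabins (V = 1468.53 m³).
Additional absorption ΔA = 116.470 − 79.725 = 36.7 sabins.

36.7 sabins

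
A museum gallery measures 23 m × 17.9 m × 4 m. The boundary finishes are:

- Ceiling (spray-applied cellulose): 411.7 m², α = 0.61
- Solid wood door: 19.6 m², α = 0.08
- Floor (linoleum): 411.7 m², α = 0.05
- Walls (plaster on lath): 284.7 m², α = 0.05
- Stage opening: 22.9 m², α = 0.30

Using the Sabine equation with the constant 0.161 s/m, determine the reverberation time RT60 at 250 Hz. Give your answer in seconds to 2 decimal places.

0.90 seconds

Summing Sᵢαᵢ: 251.137 + 1.568 + 20.585 + 14.235 + 6.870 → A = 294.395 sabins.
Room volume: 1646.8 m³.
T = 0.161 V/A = 0.161·1646.8/294.395 = 0.90 s.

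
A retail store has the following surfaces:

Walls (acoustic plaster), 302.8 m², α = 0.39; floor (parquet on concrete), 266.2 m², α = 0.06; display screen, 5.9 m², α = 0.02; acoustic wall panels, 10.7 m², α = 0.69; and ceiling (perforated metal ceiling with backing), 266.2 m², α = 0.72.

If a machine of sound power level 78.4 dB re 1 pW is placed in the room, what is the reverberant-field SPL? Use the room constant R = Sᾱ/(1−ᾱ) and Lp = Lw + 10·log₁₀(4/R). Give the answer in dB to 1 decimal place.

A = 333.229 sabins; S = 851.8 m².
ᾱ = 0.3912, so room constant R = A/(1−ᾱ) = 547.354 m².
Lp = 78.4 + 10·log₁₀(4/547.354) = 78.4 + (-21.36) = 57.0 dB.

57.0 dB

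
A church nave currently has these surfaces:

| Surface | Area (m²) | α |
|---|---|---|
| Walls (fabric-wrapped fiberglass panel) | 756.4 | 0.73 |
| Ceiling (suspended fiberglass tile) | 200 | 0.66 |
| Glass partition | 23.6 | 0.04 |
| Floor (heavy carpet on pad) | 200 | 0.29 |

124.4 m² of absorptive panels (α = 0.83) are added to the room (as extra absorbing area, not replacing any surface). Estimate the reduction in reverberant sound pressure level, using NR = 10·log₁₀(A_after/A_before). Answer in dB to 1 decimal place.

0.6 dB

Summing Sᵢαᵢ: 552.172 + 132.000 + 0.944 + 58.000 → A_before = 743.116 sabins.
Treatment contributes 124.4·0.83 = 103.252 sabins.
New total A_after = 846.368 sabins.
NR = 10·log₁₀(846.368/743.116) = 0.6 dB.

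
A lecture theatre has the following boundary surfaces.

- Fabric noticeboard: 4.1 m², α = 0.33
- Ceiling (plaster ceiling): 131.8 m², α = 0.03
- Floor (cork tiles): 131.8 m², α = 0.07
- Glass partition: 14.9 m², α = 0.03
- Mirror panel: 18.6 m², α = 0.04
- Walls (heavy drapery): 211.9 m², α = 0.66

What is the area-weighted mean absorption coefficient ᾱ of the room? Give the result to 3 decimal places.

S = Σ Sᵢ = 4.1 + 131.8 + 131.8 + 14.9 + 18.6 + 211.9 = 513.1 m².
Weighted sum Σ Sα = 155.578.
ᾱ = 155.578 / 513.1 = 0.303.

0.303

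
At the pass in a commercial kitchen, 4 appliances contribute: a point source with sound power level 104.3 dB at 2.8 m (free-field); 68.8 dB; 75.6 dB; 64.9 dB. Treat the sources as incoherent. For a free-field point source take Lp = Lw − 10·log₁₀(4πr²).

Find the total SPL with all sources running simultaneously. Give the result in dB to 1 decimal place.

Source at 2.8 m: Lp = 104.3 − 10·log₁₀(4π·2.8²) = 104.3 − 10·log₁₀(98.520) = 84.4 dB.
Sum in the linear (power) domain: Σ 10^(Lᵢ/10) = 10^(84.4/10) + 10^(68.8/10) + 10^(75.6/10) + 10^(64.9/10) = 3.224e+08.
Back to dB: 10·log₁₀ Σ = 85.1 dB.

85.1 dB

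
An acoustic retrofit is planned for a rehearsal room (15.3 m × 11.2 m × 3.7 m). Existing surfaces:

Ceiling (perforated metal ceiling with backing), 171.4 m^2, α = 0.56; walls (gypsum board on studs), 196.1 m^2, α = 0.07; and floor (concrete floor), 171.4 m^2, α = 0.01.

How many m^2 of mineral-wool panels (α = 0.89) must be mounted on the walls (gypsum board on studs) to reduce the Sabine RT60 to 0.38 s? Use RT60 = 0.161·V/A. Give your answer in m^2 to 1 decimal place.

191.7

Total absorption A₁ = 171.4×0.56 + 196.1×0.07 + 171.4×0.01
  = 95.984 + 13.727 + 1.714 = 111.425 m^2 sabins.
V = 634.032 m³. Target absorption A₂ = 0.161 × 634.032 / 0.38 = 268.629 sabins.
ΔA needed = 268.629 − 111.425 = 157.204 sabins.
Each m^2 of panel replacing the walls (gypsum board on studs) adds (0.89 − 0.07) = 0.82 sabins.
Area = ΔA/Δα = 157.204/0.82 = 191.7 m^2.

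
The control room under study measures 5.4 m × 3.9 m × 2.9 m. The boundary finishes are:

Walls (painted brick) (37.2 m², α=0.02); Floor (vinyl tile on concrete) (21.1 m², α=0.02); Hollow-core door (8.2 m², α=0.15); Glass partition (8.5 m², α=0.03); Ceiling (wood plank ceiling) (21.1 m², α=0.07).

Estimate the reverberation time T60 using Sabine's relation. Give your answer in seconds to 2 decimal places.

Summing Sᵢαᵢ: 0.744 + 0.422 + 1.230 + 0.255 + 1.477 → A = 4.128 sabins.
V = 5.4·3.9·2.9 = 61.074 m³.
T = 0.161 V/A = 0.161·61.074/4.128 = 2.38 s.

2.38 s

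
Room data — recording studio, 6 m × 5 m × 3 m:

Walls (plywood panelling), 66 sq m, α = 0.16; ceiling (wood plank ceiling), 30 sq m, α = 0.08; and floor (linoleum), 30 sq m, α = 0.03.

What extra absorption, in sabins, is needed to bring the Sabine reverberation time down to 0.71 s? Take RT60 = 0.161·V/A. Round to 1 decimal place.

A₁ = Σ Sᵢαᵢ = 66*0.16 + 30*0.08 + 30*0.03 = 13.860 sabins.
For T = 0.71 s, need A₂ = 0.161·V/T = 0.161·90/0.71 = 20.408 sabins.
Shortfall: 20.408 − 13.860 = 6.5 sabins.

6.5 sabins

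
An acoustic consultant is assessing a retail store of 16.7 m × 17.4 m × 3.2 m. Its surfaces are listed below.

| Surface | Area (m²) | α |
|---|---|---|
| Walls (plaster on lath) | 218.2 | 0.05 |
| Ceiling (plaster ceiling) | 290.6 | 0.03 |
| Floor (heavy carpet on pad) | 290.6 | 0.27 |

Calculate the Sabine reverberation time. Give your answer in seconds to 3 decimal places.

1.526 sec

A = Σ Sᵢαᵢ = 218.2·0.05 + 290.6·0.03 + 290.6·0.27 = 98.090 sabins.
Volume V = 16.7 × 17.4 × 3.2 = 929.856 m³.
RT60 = 0.161 · V / A = 0.161 × 929.856 / 98.090 = 1.526 s.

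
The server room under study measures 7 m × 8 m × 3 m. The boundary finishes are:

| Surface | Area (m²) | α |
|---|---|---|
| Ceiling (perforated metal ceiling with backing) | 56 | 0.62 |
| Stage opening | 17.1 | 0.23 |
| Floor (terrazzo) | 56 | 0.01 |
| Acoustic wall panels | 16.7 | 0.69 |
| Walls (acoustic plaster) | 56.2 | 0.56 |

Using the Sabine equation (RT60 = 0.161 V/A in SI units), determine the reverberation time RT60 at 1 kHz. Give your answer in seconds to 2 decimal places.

0.33 seconds

Summing Sᵢαᵢ: 34.720 + 3.933 + 0.560 + 11.523 + 31.472 → A = 82.208 sabins.
V = 7·8·3 = 168 m³.
T = 0.161 V/A = 0.161·168/82.208 = 0.33 s.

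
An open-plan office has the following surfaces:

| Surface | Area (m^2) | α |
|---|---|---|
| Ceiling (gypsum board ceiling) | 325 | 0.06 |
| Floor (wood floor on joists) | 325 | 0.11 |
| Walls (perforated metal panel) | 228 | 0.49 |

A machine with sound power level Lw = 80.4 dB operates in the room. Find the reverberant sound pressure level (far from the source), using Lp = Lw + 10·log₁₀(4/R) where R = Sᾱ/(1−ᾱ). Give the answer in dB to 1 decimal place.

63.3 dB

A = 166.970 sabins; S = 878.0 m^2.
ᾱ = 0.1902, so room constant R = A/(1−ᾱ) = 206.187 m^2.
Lp = 80.4 + 10·log₁₀(4/206.187) = 80.4 + (-17.12) = 63.3 dB.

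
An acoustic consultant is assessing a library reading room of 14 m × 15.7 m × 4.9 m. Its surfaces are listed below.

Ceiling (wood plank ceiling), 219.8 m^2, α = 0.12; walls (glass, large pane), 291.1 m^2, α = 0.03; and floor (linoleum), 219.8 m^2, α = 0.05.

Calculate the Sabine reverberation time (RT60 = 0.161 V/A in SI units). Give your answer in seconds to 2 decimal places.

3.76 seconds

Summing Sᵢαᵢ: 26.376 + 8.733 + 10.990 → A = 46.099 sabins.
Room volume: 1077.02 m³.
RT60 = 0.161 · V / A = 0.161 × 1077.02 / 46.099 = 3.76 s.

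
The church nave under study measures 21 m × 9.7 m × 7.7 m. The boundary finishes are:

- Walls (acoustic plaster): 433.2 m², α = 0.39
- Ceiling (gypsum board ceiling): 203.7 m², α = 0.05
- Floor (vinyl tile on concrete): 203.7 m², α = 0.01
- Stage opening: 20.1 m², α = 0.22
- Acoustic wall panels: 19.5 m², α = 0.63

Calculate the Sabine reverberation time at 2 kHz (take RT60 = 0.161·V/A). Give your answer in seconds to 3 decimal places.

1.276 sec

Equivalent absorption area: A = 433.2·0.39 + 203.7·0.05 + 203.7·0.01 + 20.1·0.22 + 19.5·0.63 = 197.877 m².
V = 21·9.7·7.7 = 1568.49 m³.
T = 0.161 V/A = 0.161·1568.49/197.877 = 1.276 s.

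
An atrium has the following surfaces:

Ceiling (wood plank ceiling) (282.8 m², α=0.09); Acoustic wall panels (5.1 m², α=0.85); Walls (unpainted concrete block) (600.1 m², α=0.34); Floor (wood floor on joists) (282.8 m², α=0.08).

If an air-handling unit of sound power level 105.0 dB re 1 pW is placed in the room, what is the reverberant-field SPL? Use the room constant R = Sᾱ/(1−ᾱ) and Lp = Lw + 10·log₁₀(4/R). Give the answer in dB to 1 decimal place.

Σ(Sᵢαᵢ) = 282.8·0.09 + 5.1·0.85 + 600.1·0.34 + 282.8·0.08 = 256.445; total area S = 1170.8 m².
ᾱ = 256.445/1170.8 = 0.2190; R = Sᾱ/(1−ᾱ) = 256.445/(1−0.2190) = 328.355 m².
Lp = Lw + 10 log₁₀(4/R) = 105.0 -19.14 = 85.9 dB.

85.9 dB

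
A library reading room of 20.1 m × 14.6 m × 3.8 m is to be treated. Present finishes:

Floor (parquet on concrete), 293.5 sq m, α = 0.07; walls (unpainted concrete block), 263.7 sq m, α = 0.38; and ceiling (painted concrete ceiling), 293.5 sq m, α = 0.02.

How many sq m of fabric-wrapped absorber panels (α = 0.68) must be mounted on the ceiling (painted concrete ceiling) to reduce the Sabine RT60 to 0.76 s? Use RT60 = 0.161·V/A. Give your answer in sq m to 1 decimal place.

Equivalent absorption area: A₁ = 293.5*0.07 + 263.7*0.38 + 293.5*0.02 = 126.621 sq m.
Required A₂ = 0.161·1115.148/0.76 = 236.235 sabins.
Absorption to add: 236.235 − 126.621 = 109.614 sabins.
Net gain per sq m: Δα = 0.68 − 0.02 = 0.66.
Panel area = 109.614 / 0.66 = 166.1 sq m.

166.1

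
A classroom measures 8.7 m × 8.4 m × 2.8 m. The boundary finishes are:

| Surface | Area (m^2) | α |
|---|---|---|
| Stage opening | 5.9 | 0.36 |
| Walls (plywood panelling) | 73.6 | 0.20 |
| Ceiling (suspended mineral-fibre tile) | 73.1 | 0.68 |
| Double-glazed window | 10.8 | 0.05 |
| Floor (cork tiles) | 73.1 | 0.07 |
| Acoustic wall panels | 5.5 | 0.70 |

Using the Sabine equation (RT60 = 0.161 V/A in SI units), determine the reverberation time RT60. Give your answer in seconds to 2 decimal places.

Total absorption A = 5.9·0.36 + 73.6·0.20 + 73.1·0.68 + 10.8·0.05 + 73.1·0.07 + 5.5·0.70
  = 2.124 + 14.720 + 49.708 + 0.540 + 5.117 + 3.850 = 76.059 m^2 sabins.
Volume V = 8.7 × 8.4 × 2.8 = 204.624 m³.
Sabine: RT60 = 0.161 × 204.624 / 76.059 = 0.43 s.

0.43 seconds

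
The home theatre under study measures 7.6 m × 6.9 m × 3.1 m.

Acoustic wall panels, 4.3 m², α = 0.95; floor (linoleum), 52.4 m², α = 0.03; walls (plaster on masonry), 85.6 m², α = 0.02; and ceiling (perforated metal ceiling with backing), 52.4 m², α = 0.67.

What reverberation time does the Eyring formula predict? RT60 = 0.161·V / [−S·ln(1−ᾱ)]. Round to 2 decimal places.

S = Σ Sᵢ = 194.7 m².
Σ(Sᵢαᵢ) = 4.3·0.95 + 52.4·0.03 + 85.6·0.02 + 52.4·0.67 = 42.477.
ᾱ = 42.477 / 194.7 = 0.2182.
−S·ln(1−ᾱ) = −194.7 × ln(1 − 0.2182) = 47.927.
V = 7.6 × 6.9 × 3.1 = 162.564 m³.
RT60 = 0.161 × 162.564 / 47.927 = 0.55 s.

0.55 s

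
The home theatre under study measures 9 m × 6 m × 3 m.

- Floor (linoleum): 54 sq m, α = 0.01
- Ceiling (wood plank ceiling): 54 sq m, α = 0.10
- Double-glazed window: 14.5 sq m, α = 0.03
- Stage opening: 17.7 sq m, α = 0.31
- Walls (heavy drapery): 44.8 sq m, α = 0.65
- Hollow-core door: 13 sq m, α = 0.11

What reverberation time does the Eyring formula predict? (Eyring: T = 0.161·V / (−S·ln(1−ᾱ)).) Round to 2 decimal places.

Total surface area S = 54 + 54 + 14.5 + 17.7 + 44.8 + 13 = 198.0 sq m.
Absorption A = 54·0.01 + 54·0.10 + 14.5·0.03 + 17.7·0.31 + 44.8·0.65 + 13·0.11 = 42.412 sabins.
Mean coefficient ᾱ = A/S = 0.2142.
−S·ln(1−ᾱ) = −198.0 × ln(1 − 0.2142) = 47.728.
V = 9 × 6 × 3 = 162 m³.
RT60 = 0.161 × 162 / 47.728 = 0.55 s.

0.55 s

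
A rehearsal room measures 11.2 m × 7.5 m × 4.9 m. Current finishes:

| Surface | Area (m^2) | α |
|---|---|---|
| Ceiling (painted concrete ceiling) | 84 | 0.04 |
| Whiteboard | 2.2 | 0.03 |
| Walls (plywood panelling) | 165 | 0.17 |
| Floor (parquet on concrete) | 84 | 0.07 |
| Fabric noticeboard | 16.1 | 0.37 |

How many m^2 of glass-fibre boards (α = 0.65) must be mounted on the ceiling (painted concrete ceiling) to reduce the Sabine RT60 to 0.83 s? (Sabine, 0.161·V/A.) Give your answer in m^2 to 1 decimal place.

Equivalent absorption area: A₁ = 84·0.04 + 2.2·0.03 + 165·0.17 + 84·0.07 + 16.1·0.37 = 43.313 m^2.
V = 411.6 m³. Target absorption A₂ = 0.161 × 411.6 / 0.83 = 79.840 sabins.
ΔA needed = 79.840 − 43.313 = 36.527 sabins.
Each m^2 of panel replacing the ceiling (painted concrete ceiling) adds (0.65 − 0.04) = 0.61 sabins.
Area = ΔA/Δα = 36.527/0.61 = 59.9 m^2.

59.9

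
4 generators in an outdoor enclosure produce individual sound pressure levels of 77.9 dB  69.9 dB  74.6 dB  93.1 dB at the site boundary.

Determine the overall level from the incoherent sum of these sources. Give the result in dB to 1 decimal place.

93.3 dB

Σ 10^(Lᵢ/10) = 2.142e+09.
L_total = 10·log₁₀(2.142e+09) = 93.3 dB.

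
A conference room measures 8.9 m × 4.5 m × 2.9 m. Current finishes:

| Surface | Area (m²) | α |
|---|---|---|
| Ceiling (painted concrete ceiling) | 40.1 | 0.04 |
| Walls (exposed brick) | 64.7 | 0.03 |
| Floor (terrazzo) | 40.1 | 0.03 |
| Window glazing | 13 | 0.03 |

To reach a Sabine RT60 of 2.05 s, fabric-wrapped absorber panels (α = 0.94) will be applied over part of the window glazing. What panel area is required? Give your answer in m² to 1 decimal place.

Equivalent absorption area: A₁ = 40.1*0.04 + 64.7*0.03 + 40.1*0.03 + 13*0.03 = 5.138 m².
Required A₂ = 0.161·116.145/2.05 = 9.122 sabins.
Absorption to add: 9.122 − 5.138 = 3.984 sabins.
Each m² of panel replacing the window glazing adds (0.94 − 0.03) = 0.91 sabins.
Area = ΔA/Δα = 3.984/0.91 = 4.4 m².

4.4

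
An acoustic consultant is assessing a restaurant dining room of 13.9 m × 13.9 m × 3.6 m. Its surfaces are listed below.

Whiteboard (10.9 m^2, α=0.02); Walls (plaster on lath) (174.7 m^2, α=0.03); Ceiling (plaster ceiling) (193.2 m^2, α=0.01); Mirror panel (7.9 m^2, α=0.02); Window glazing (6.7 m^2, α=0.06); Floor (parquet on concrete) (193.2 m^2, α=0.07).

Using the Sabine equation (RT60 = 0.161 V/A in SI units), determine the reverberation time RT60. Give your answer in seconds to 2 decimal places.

Total absorption A = 10.9×0.02 + 174.7×0.03 + 193.2×0.01 + 7.9×0.02 + 6.7×0.06 + 193.2×0.07
  = 0.218 + 5.241 + 1.932 + 0.158 + 0.402 + 13.524 = 21.475 m^2 sabins.
V = 13.9·13.9·3.6 = 695.556 m³.
T = 0.161 V/A = 0.161·695.556/21.475 = 5.21 s.

5.21 s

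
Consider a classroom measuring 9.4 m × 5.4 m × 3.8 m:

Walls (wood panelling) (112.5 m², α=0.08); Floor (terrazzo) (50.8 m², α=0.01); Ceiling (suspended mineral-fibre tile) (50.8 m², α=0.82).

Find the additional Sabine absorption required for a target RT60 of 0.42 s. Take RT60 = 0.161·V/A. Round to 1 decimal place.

22.8 sabins

Total absorption A₁ = 112.5*0.08 + 50.8*0.01 + 50.8*0.82
  = 9.000 + 0.508 + 41.656 = 51.164 m² sabins.
For T = 0.42 s, need A₂ = 0.161·V/T = 0.161·192.888/0.42 = 73.940 sabins.
Additional absorption ΔA = 73.940 − 51.164 = 22.8 sabins.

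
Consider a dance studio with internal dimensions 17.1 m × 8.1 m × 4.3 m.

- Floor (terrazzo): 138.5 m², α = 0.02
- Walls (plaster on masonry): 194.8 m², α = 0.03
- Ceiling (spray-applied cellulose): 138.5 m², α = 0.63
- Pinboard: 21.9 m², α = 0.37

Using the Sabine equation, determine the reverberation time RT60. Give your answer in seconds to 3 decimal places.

0.922 sec

A = Σ Sᵢαᵢ = 138.5·0.02 + 194.8·0.03 + 138.5·0.63 + 21.9·0.37 = 103.972 sabins.
V = 17.1·8.1·4.3 = 595.593 m³.
T = 0.161 V/A = 0.161·595.593/103.972 = 0.922 s.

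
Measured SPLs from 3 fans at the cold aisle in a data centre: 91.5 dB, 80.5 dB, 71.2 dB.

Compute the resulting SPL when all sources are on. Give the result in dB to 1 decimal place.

91.9 dB

Σ 10^(Lᵢ/10) = 1.538e+09.
L_total = 10·log₁₀(1.538e+09) = 91.9 dB.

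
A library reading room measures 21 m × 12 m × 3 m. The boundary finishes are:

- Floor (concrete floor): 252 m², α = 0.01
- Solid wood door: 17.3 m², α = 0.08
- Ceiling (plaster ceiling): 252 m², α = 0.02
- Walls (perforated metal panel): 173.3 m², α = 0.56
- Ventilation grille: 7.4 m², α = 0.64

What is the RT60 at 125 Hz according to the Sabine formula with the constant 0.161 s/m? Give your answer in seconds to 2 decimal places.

Total absorption A = 252×0.01 + 17.3×0.08 + 252×0.02 + 173.3×0.56 + 7.4×0.64
  = 2.520 + 1.384 + 5.040 + 97.048 + 4.736 = 110.728 m² sabins.
Room volume: 756 m³.
RT60 = 0.161 · V / A = 0.161 × 756 / 110.728 = 1.10 s.

1.10 seconds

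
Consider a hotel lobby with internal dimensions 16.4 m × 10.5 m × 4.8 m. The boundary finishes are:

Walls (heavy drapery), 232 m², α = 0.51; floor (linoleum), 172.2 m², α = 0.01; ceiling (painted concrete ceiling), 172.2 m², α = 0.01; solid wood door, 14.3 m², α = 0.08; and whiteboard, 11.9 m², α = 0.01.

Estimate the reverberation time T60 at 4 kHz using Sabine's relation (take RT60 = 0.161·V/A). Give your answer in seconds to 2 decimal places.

A = Σ Sᵢαᵢ = 232×0.51 + 172.2×0.01 + 172.2×0.01 + 14.3×0.08 + 11.9×0.01 = 123.027 sabins.
Volume V = 16.4 × 10.5 × 4.8 = 826.56 m³.
RT60 = 0.161 · V / A = 0.161 × 826.56 / 123.027 = 1.08 s.

1.08 seconds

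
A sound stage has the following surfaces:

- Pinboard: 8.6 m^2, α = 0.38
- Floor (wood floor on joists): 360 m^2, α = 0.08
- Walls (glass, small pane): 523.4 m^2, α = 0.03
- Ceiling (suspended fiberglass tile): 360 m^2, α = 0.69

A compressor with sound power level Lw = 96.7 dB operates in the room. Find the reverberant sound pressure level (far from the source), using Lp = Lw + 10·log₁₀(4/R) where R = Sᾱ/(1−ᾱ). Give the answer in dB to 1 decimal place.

Σ(Sᵢαᵢ) = 8.6·0.38 + 360·0.08 + 523.4·0.03 + 360·0.69 = 296.170; total area S = 1252.0 m^2.
ᾱ = 296.170/1252.0 = 0.2366; R = Sᾱ/(1−ᾱ) = 296.170/(1−0.2366) = 387.962 m^2.
Lp = 96.7 + 10·log₁₀(4/387.962) = 96.7 + (-19.87) = 76.8 dB.

76.8 dB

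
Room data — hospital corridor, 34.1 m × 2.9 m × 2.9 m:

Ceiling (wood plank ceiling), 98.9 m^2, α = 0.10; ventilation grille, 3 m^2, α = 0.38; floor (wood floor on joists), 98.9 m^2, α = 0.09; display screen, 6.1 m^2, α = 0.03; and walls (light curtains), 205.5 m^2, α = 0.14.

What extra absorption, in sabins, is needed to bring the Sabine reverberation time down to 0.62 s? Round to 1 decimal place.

25.6 sabins

A₁ = Σ Sᵢαᵢ = 98.9*0.10 + 3*0.38 + 98.9*0.09 + 6.1*0.03 + 205.5*0.14 = 48.884 sabins.
Target A₂ = 0.161·286.781/0.62 = 74.471 sabins (V = 286.781 m³).
Additional absorption ΔA = 74.471 − 48.884 = 25.6 sabins.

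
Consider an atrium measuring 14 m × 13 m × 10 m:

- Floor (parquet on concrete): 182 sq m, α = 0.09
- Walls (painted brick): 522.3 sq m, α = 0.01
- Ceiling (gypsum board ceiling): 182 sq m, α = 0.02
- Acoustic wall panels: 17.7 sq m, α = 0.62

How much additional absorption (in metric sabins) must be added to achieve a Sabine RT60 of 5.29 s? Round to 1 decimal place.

19.2 sabins

A₁ = Σ Sᵢαᵢ = 182·0.09 + 522.3·0.01 + 182·0.02 + 17.7·0.62 = 36.217 sabins.
V = 1820 m³. Required absorption A₂ = 0.161 × 1820 / 5.29 = 55.391 sabins.
ΔA = A₂ − A₁ = 55.391 − 36.217 = 19.2 sabins.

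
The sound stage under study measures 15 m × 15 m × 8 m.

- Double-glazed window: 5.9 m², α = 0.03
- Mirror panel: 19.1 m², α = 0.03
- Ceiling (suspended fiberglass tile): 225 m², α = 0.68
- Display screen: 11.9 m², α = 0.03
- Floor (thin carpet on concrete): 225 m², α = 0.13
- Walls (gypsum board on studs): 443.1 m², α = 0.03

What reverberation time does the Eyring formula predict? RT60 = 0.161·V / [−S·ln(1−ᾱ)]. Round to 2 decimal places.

1.31 sec

Total surface area S = 5.9 + 19.1 + 225 + 11.9 + 225 + 443.1 = 930.0 m².
Absorption A = 5.9×0.03 + 19.1×0.03 + 225×0.68 + 11.9×0.03 + 225×0.13 + 443.1×0.03 = 196.650 sabins.
Mean coefficient ᾱ = A/S = 0.2115.
−S·ln(1−ᾱ) = −930.0 × ln(1 − 0.2115) = 220.989.
V = 15 × 15 × 8 = 1800 m³.
T = 0.161·V/[−S·ln(1−ᾱ)] = 0.161·1800/220.989 = 1.31 s.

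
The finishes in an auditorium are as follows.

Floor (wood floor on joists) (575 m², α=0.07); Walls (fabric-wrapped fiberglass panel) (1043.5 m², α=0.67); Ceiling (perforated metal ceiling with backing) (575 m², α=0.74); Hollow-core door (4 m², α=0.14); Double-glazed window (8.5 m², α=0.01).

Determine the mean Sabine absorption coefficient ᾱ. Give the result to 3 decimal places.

0.528

S = Σ Sᵢ = 575 + 1043.5 + 575 + 4 + 8.5 = 2206.0 m².
Σ(Sᵢαᵢ) = 575×0.07 + 1043.5×0.67 + 575×0.74 + 4×0.14 + 8.5×0.01 = 1165.540.
ᾱ = A/S = 0.528.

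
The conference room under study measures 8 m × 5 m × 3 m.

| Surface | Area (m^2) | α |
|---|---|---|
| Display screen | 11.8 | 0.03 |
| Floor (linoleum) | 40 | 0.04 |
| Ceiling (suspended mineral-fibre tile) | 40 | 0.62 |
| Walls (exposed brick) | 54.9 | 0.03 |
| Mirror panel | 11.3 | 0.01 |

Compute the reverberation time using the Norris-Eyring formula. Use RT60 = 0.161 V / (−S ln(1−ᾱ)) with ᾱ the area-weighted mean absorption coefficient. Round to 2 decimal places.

0.61 s

Total surface area S = 11.8 + 40 + 40 + 54.9 + 11.3 = 158.0 m^2.
Σ(Sᵢαᵢ) = 11.8×0.03 + 40×0.04 + 40×0.62 + 54.9×0.03 + 11.3×0.01 = 28.514.
Mean coefficient ᾱ = A/S = 0.1805.
−S·ln(1−ᾱ) = −158.0 × ln(1 − 0.1805) = 31.452.
V = 8 × 5 × 3 = 120 m³.
T = 0.161·V/[−S·ln(1−ᾱ)] = 0.161·120/31.452 = 0.61 s.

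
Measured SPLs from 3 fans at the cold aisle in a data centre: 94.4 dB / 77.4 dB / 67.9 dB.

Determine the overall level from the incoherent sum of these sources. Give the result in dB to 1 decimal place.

94.5 dB

Σ 10^(Lᵢ/10) = 2.815e+09.
Combined level = 10 log₁₀(2.815e+09) = 94.5 dB.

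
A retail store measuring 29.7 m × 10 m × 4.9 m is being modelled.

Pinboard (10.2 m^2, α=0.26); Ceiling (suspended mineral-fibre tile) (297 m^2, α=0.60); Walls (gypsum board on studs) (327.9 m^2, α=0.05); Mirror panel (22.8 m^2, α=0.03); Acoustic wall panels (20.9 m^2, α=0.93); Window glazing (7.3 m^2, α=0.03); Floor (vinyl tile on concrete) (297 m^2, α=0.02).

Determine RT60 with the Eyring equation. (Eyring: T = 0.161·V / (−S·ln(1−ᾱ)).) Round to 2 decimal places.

S = Σ Sᵢ = 983.1 m^2.
Σ(Sᵢαᵢ) = 10.2×0.26 + 297×0.60 + 327.9×0.05 + 22.8×0.03 + 20.9×0.93 + 7.3×0.03 + 297×0.02 = 223.527.
Mean coefficient ᾱ = A/S = 0.2274.
Eyring denominator: −S ln(1−ᾱ) = 253.634.
V = 29.7 × 10 × 4.9 = 1455.3 m³.
T = 0.161·V/[−S·ln(1−ᾱ)] = 0.161·1455.3/253.634 = 0.92 s.

0.92 sec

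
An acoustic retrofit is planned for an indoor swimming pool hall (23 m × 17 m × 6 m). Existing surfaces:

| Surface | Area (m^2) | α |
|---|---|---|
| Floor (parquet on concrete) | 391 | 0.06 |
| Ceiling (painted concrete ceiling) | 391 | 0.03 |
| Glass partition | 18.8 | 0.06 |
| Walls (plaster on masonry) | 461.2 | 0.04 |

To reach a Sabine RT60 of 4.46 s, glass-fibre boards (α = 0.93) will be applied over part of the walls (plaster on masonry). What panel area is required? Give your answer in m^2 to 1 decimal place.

33.6

Equivalent absorption area: A₁ = 391×0.06 + 391×0.03 + 18.8×0.06 + 461.2×0.04 = 54.766 m^2.
Required A₂ = 0.161·2346/4.46 = 84.687 sabins.
Absorption to add: 84.687 − 54.766 = 29.921 sabins.
Net gain per m^2: Δα = 0.93 − 0.04 = 0.89.
Area = ΔA/Δα = 29.921/0.89 = 33.6 m^2.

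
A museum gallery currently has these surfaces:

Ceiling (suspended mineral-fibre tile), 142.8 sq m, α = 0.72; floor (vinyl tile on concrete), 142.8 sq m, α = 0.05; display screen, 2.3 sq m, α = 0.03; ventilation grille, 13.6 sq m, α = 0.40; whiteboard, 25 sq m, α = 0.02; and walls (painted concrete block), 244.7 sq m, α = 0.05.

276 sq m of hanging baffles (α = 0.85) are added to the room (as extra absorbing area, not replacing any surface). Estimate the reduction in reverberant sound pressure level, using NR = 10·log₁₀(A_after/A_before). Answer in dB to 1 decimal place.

Total absorption A_before = 142.8·0.72 + 142.8·0.05 + 2.3·0.03 + 13.6·0.40 + 25·0.02 + 244.7·0.05
  = 102.816 + 7.140 + 0.069 + 5.440 + 0.500 + 12.235 = 128.200 sq m sabins.
Added absorption = 276 × 0.85 = 234.600 sabins.
New total A_after = 362.800 sabins.
NR = 10·log₁₀(362.800/128.200) = 4.5 dB.

4.5 dB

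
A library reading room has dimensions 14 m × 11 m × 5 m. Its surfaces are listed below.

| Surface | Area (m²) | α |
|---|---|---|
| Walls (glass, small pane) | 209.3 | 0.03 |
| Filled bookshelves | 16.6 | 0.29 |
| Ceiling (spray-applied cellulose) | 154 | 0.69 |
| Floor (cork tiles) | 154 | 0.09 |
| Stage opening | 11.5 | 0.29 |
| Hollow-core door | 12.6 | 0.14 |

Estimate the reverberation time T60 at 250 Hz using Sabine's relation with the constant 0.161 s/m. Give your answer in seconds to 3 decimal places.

0.909 s

Summing Sᵢαᵢ: 6.279 + 4.814 + 106.260 + 13.860 + 3.335 + 1.764 → A = 136.312 sabins.
V = 14·11·5 = 770 m³.
T = 0.161 V/A = 0.161·770/136.312 = 0.909 s.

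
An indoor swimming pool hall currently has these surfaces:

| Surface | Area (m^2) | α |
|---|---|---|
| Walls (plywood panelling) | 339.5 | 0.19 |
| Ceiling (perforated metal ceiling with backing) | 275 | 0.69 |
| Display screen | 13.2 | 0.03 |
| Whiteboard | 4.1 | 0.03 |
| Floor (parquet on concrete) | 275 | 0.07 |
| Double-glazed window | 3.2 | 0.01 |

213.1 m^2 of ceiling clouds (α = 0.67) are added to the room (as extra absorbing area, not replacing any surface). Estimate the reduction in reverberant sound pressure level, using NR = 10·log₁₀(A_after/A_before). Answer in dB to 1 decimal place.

1.8 dB

A_before = Σ Sᵢαᵢ = 339.5×0.19 + 275×0.69 + 13.2×0.03 + 4.1×0.03 + 275×0.07 + 3.2×0.01 = 274.056 sabins.
Treatment contributes 213.1·0.67 = 142.777 sabins.
A_after = 274.056 + 142.777 = 416.833 sabins.
Reduction = 10 log₁₀(A_after/A_before) = 10 log₁₀(1.5210) = 1.8 dB.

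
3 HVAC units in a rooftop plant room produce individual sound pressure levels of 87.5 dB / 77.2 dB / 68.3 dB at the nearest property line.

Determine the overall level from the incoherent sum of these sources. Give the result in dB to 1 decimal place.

Σ 10^(Lᵢ/10) = 6.216e+08.
Back to dB: 10·log₁₀ Σ = 87.9 dB.

87.9 dB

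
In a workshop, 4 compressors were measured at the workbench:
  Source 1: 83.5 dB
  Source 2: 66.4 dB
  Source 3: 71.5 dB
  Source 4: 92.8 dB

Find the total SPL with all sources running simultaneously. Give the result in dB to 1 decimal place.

Converting to relative power and adding: 10^(83.5/10) + 10^(66.4/10) + 10^(71.5/10) + 10^(92.8/10) = 2.148e+09.
Combined level = 10 log₁₀(2.148e+09) = 93.3 dB.

93.3 dB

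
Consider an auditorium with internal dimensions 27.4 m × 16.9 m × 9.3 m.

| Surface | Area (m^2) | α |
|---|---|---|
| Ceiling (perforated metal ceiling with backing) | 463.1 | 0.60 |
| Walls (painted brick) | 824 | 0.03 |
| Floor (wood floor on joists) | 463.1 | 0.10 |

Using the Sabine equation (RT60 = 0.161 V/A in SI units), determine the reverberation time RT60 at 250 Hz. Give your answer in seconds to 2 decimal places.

Summing Sᵢαᵢ: 277.860 + 24.720 + 46.310 → A = 348.890 sabins.
V = 27.4·16.9·9.3 = 4306.458 m³.
Sabine: RT60 = 0.161 × 4306.458 / 348.890 = 1.99 s.

1.99 sec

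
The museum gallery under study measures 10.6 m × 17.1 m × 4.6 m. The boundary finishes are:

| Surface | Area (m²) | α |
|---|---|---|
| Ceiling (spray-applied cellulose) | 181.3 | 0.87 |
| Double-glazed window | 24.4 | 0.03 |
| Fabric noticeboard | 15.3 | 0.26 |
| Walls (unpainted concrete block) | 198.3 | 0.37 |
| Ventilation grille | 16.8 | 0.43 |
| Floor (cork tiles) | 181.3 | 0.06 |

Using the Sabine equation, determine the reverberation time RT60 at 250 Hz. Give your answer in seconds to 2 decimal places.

Summing Sᵢαᵢ: 157.731 + 0.732 + 3.978 + 73.371 + 7.224 + 10.878 → A = 253.914 sabins.
Room volume: 833.796 m³.
T = 0.161 V/A = 0.161·833.796/253.914 = 0.53 s.

0.53 s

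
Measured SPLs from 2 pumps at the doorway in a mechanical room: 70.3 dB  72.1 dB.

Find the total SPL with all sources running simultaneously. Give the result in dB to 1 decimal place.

Σ 10^(Lᵢ/10) = 2.693e+07.
L_total = 10·log₁₀(2.693e+07) = 74.3 dB.

74.3 dB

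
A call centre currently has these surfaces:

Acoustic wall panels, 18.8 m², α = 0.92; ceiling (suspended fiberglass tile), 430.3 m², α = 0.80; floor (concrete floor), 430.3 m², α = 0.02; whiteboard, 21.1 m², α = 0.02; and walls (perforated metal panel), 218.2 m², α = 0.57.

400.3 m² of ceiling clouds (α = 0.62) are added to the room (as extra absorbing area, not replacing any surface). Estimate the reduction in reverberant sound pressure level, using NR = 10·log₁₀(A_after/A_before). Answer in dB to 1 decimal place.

1.8 dB

Equivalent absorption area: A_before = 18.8×0.92 + 430.3×0.80 + 430.3×0.02 + 21.1×0.02 + 218.2×0.57 = 494.938 m².
Treatment contributes 400.3·0.62 = 248.186 sabins.
A_after = 494.938 + 248.186 = 743.124 sabins.
Reduction = 10 log₁₀(A_after/A_before) = 10 log₁₀(1.5014) = 1.8 dB.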